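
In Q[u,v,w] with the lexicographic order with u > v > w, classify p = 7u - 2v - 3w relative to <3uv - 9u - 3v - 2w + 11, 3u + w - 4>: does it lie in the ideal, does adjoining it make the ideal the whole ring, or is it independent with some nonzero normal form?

First compute the reduced Gröbner basis of I by Buchberger's algorithm.
f_1 = 3uv - 9u - 3v - 2w + 11, LT = uv.
f_2 = 3u + w - 4, LT = u.

S(f_1,f_2): lcm = uv. S = -3u - 1/3vw + 1/3v - 2/3w + 11/3.
  reduce S modulo (f_1, f_2):
  remainder -1/3vw + 1/3v + 1/3w - 1/3 ≠ 0; add h_3 = -1/3vw + 1/3v + 1/3w - 1/3 to the basis.

The other S-polynomials (S(f_1,h_3), S(f_2,h_3)) all reduce to 0 modulo the current basis, so we have a Gröbner basis.
Inter-reduce: drop elements whose leading term is divisible by another's, tail-reduce, and make monic.
Reduced Gröbner basis: {u + 1/3w - 4/3, vw - v - w + 1}.
Label its elements g_1 = u + 1/3w - 4/3, g_2 = vw - v - w + 1.

Reduce p = 7u - 2v - 3w modulo G:
  leading term u: subtract (7)·g_1 from 7u - 2v - 3w → -2v - 16/3w + 28/3
  leading term v: no divisor's leading term divides it; move -2v to the remainder.
  leading term w: no divisor's leading term divides it; move -16/3w to the remainder.
  leading term 1: no divisor's leading term divides it; move 28/3 to the remainder.
  normal form = -2v - 16/3w + 28/3.
The normal form is nonzero, so p ∉ I. Since p minus its normal form lies in I, I + (p) = I + (r) where r = -2v - 16/3w + 28/3; decide whether this ideal is the whole ring.
Run Buchberger on G together with r (pairs among the g_i already reduce to 0 since G is a Gröbner basis):
g_1 = u + 1/3w - 4/3, LT = u.
g_2 = vw - v - w + 1, LT = vw.
r = -2v - 16/3w + 28/3, LT = v.

S(g_2,r): lcm = vw. S = -v - 8/3w^2 + 11/3w + 1.
  reduce S modulo (g_1, g_2, r):
  remainder -8/3w^2 + 19/3w - 11/3 ≠ 0; add m_4 = -8/3w^2 + 19/3w - 11/3 to the basis.

The other S-polynomials (S(g_1,g_2), S(g_1,r), S(g_1,m_4), S(g_2,m_4), S(r,m_4)) all reduce to 0 modulo the current basis, so we have a Gröbner basis.
Inter-reduce: drop elements whose leading term is divisible by another's, tail-reduce, and make monic.
Reduced Gröbner basis: {u + 1/3w - 4/3, v + 8/3w - 14/3, w^2 - 19/8w + 11/8}.
The reduced Gröbner basis of I + (p) is {u + 1/3w - 4/3, v + 8/3w - 14/3, w^2 - 19/8w + 11/8} ≠ {1}, a proper ideal, so the enlarged system stays consistent: p is independent of I, with normal form -2v - 16/3w + 28/3.

The remainder on division by a Gröbner basis is unique — it is the normal form.

7u - 2v - 3w is independent of I; its normal form modulo I is -2v - 16/3w + 28/3.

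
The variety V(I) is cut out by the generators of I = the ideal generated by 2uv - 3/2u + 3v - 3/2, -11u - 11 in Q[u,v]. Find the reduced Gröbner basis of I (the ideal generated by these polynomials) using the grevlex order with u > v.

G = {u + 1, v}

f_1 = 2uv - 3/2u + 3v - 3/2, LT = uv.
f_2 = -11u - 11, LT = u.

S(f_1,f_2): lcm = uv. S = -3/4u + 1/2v - 3/4.
  leading term u: subtract (3/44)·f_2 from -3/4u + 1/2v - 3/4 → 1/2v
  leading term v: no divisor's leading term divides it; move 1/2v to the remainder.
  remainder 1/2v ≠ 0; add g_3 = 1/2v to the basis.

The other S-polynomials (S(f_1,g_3), S(f_2,g_3)) all reduce to 0 modulo the current basis, so we have a Gröbner basis.
Inter-reduce: drop elements whose leading term is divisible by another's, tail-reduce, and make monic.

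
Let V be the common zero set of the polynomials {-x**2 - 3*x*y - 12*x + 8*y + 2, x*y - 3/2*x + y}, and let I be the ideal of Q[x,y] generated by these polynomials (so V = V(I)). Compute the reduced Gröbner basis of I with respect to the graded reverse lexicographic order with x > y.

G = {x**2 + 33/2*x - 11*y - 2, x*y - 3/2*x + y, y**2 + 3/22*x + 1/11*y - 3/11}

f_1 = -x**2 - 3*x*y - 12*x + 8*y + 2, LT = x**2.
f_2 = x*y - 3/2*x + y, LT = x*y.

S(f_1,f_2): lcm = x**2*y. S = 3*x*y**2 + 3/2*x**2 + 11*x*y - 8*y**2 - 2*y.
  reduce S modulo (f_1, f_2):
  remainder -11*y**2 - 3/2*x - y + 3 ≠ 0; add g_3 = -11*y**2 - 3/2*x - y + 3 to the basis.

The other S-polynomials (S(f_1,g_3), S(f_2,g_3)) all reduce to 0 modulo the current basis, so we have a Gröbner basis.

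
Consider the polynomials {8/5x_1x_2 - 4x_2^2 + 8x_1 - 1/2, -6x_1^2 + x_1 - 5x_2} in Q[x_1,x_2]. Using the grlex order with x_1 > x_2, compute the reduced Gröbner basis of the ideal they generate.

f_1 = 8/5x_1x_2 - 4x_2^2 + 8x_1 - 1/2, LT = x_1x_2.
f_2 = -6x_1^2 + x_1 - 5x_2, LT = x_1^2.

S(f_1,f_2): lcm = x_1^2x_2. S = -5/2x_1x_2^2 + 5x_1^2 + 1/6x_1x_2 - 5/6x_2^2 - 5/16x_1.
  reduce S modulo (f_1, f_2):
  remainder -25/4x_2^3 + 185/6x_2^2 - 1005/16x_1 - 475/96x_2 + 95/24 ≠ 0; add g_3 = -25/4x_2^3 + 185/6x_2^2 - 1005/16x_1 - 475/96x_2 + 95/24 to the basis.

The other S-polynomials (S(f_1,g_3), S(f_2,g_3)) all reduce to 0 modulo the current basis, so we have a Gröbner basis.

G = {x_2^3 - 74/15x_2^2 + 201/20x_1 + 19/24x_2 - 19/30, x_1^2 - 1/6x_1 + 5/6x_2, x_1x_2 - 5/2x_2^2 + 5x_1 - 5/16}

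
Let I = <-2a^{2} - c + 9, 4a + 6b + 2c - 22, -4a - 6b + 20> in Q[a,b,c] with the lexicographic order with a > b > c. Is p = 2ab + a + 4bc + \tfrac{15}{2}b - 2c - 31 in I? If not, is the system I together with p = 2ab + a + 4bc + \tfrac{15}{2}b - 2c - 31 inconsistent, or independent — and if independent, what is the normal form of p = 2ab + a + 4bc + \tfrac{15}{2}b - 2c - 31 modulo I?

2ab + a + 4bc + \tfrac{15}{2}b - 2c - 31 lies in I (it reduces to 0).

First compute the reduced Gröbner basis of I by Buchberger's algorithm.
f_1 = -2a^{2} - c + 9, LT = a^{2}.
f_2 = 4a + 6b + 2c - 22, LT = a.
f_3 = -4a - 6b + 20, LT = a.

S(f_1,f_2): lcm = a^{2}. S = -\tfrac{3}{2}ab - \tfrac{1}{2}ac + \tfrac{11}{2}a + \tfrac{1}{2}c - \tfrac{9}{2}.
  leading term ab: subtract (-\tfrac{3}{8}b)·f_2 from -\tfrac{3}{2}ab - \tfrac{1}{2}ac + \tfrac{11}{2}a + \tfrac{1}{2}c - \tfrac{9}{2} → -\tfrac{1}{2}ac + \tfrac{11}{2}a + \tfrac{9}{4}b^{2} + \tfrac{3}{4}bc - \tfrac{33}{4}b + \tfrac{1}{2}c - \tfrac{9}{2}
  leading term ac: subtract (-\tfrac{1}{8}c)·f_2 from -\tfrac{1}{2}ac + \tfrac{11}{2}a + \tfrac{9}{4}b^{2} + \tfrac{3}{4}bc - \tfrac{33}{4}b + \tfrac{1}{2}c - \tfrac{9}{2} → \tfrac{11}{2}a + \tfrac{9}{4}b^{2} + \tfrac{3}{2}bc - \tfrac{33}{4}b + \tfrac{1}{4}c^{2} - \tfrac{9}{4}c - \tfrac{9}{2}
  leading term a: subtract (\tfrac{11}{8})·f_2 from \tfrac{11}{2}a + \tfrac{9}{4}b^{2} + \tfrac{3}{2}bc - \tfrac{33}{4}b + \tfrac{1}{4}c^{2} - \tfrac{9}{4}c - \tfrac{9}{2} → \tfrac{9}{4}b^{2} + \tfrac{3}{2}bc - \tfrac{33}{2}b + \tfrac{1}{4}c^{2} - 5c + \tfrac{103}{4}
  leading term b^{2}: no divisor's leading term divides it; move \tfrac{9}{4}b^{2} to the remainder.
  leading term bc: no divisor's leading term divides it; move \tfrac{3}{2}bc to the remainder.
  leading term b: no divisor's leading term divides it; move -\tfrac{33}{2}b to the remainder.
  leading term c^{2}: no divisor's leading term divides it; move \tfrac{1}{4}c^{2} to the remainder.
  leading term c: no divisor's leading term divides it; move -5c to the remainder.
  leading term 1: no divisor's leading term divides it; move \tfrac{103}{4} to the remainder.
  remainder \tfrac{9}{4}b^{2} + \tfrac{3}{2}bc - \tfrac{33}{2}b + \tfrac{1}{4}c^{2} - 5c + \tfrac{103}{4} ≠ 0; add h_4 = \tfrac{9}{4}b^{2} + \tfrac{3}{2}bc - \tfrac{33}{2}b + \tfrac{1}{4}c^{2} - 5c + \tfrac{103}{4} to the basis.

S(f_1,f_3): lcm = a^{2}. S = -\tfrac{3}{2}ab + 5a + \tfrac{1}{2}c - \tfrac{9}{2}.
  leading term ab: subtract (-\tfrac{3}{8}b)·f_2 from -\tfrac{3}{2}ab + 5a + \tfrac{1}{2}c - \tfrac{9}{2} → 5a + \tfrac{9}{4}b^{2} + \tfrac{3}{4}bc - \tfrac{33}{4}b + \tfrac{1}{2}c - \tfrac{9}{2}
  leading term a: subtract (\tfrac{5}{4})·f_2 from 5a + \tfrac{9}{4}b^{2} + \tfrac{3}{4}bc - \tfrac{33}{4}b + \tfrac{1}{2}c - \tfrac{9}{2} → \tfrac{9}{4}b^{2} + \tfrac{3}{4}bc - \tfrac{63}{4}b - 2c + 23
  leading term b^{2}: subtract (1)·h_4 from \tfrac{9}{4}b^{2} + \tfrac{3}{4}bc - \tfrac{63}{4}b - 2c + 23 → -\tfrac{3}{4}bc + \tfrac{3}{4}b - \tfrac{1}{4}c^{2} + 3c - \tfrac{11}{4}
  leading term bc: no divisor's leading term divides it; move -\tfrac{3}{4}bc to the remainder.
  leading term b: no divisor's leading term divides it; move \tfrac{3}{4}b to the remainder.
  leading term c^{2}: no divisor's leading term divides it; move -\tfrac{1}{4}c^{2} to the remainder.
  leading term c: no divisor's leading term divides it; move 3c to the remainder.
  leading term 1: no divisor's leading term divides it; move -\tfrac{11}{4} to the remainder.
  remainder -\tfrac{3}{4}bc + \tfrac{3}{4}b - \tfrac{1}{4}c^{2} + 3c - \tfrac{11}{4} ≠ 0; add h_5 = -\tfrac{3}{4}bc + \tfrac{3}{4}b - \tfrac{1}{4}c^{2} + 3c - \tfrac{11}{4} to the basis.

S(f_2,f_3): lcm = a. S = \tfrac{1}{2}c - \tfrac{1}{2}.
  leading term c: no divisor's leading term divides it; move \tfrac{1}{2}c to the remainder.
  leading term 1: no divisor's leading term divides it; move -\tfrac{1}{2} to the remainder.
  remainder \tfrac{1}{2}c - \tfrac{1}{2} ≠ 0; add h_6 = \tfrac{1}{2}c - \tfrac{1}{2} to the basis.

The other S-polynomials (S(f_1,h_4), S(f_2,h_4), S(f_3,h_4), S(f_1,h_5), S(f_2,h_5), S(f_3,h_5), S(h_4,h_5), S(f_1,h_6), S(f_2,h_6), S(f_3,h_6), S(h_4,h_6), S(h_5,h_6)) all reduce to 0 modulo the current basis, so we have a Gröbner basis.
Inter-reduce: drop elements whose leading term is divisible by another's, tail-reduce, and make monic.
Reduced Gröbner basis: {a + \tfrac{3}{2}b - 5, b^{2} - \tfrac{20}{3}b + \tfrac{28}{3}, c - 1}.
Label its elements g_1 = a + \tfrac{3}{2}b - 5, g_2 = b^{2} - \tfrac{20}{3}b + \tfrac{28}{3}, g_3 = c - 1.

Reduce p = 2ab + a + 4bc + \tfrac{15}{2}b - 2c - 31 modulo G:
  leading term ab: subtract (2b)·g_1 from 2ab + a + 4bc + \tfrac{15}{2}b - 2c - 31 → a - 3b^{2} + 4bc + \tfrac{35}{2}b - 2c - 31
  leading term a: subtract (1)·g_1 from a - 3b^{2} + 4bc + \tfrac{35}{2}b - 2c - 31 → -3b^{2} + 4bc + 16b - 2c - 26
  leading term b^{2}: subtract (-3)·g_2 from -3b^{2} + 4bc + 16b - 2c - 26 → 4bc - 4b - 2c + 2
  leading term bc: subtract (4b)·g_3 from 4bc - 4b - 2c + 2 → -2c + 2
  leading term c: subtract (-2)·g_3 from -2c + 2 → 0
  normal form = 0.
Since the normal form is 0, p ∈ I.

The remainder on division by a Gröbner basis is unique — it is the normal form.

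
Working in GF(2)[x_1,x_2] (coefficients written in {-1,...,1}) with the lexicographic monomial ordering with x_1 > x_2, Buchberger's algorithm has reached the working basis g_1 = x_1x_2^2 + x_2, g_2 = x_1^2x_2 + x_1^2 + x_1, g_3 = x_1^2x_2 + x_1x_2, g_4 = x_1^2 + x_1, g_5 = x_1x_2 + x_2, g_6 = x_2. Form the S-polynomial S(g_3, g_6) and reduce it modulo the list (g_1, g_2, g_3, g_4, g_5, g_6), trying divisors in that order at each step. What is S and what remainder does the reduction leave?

lcm(LM(g_3), LM(g_6)) = x_1^2x_2.
S = (lcm/LT(g_3))·g_3 − (lcm/LT(g_6))·g_6 = x_1x_2.
Reduce S modulo (g_1, g_2, g_3, g_4, g_5, g_6) in that order:
  leading term x_1x_2: subtract (1)·g_5 from x_1x_2 → x_2
  leading term x_2: subtract (1)·g_6 from x_2 → 0
The remainder is 0, so this S-polynomial contributes no new basis element.
This is the inner loop of Buchberger's algorithm — each nonzero remainder becomes a new basis element.

S(g_3, g_6) = x_1x_2; remainder on division = 0.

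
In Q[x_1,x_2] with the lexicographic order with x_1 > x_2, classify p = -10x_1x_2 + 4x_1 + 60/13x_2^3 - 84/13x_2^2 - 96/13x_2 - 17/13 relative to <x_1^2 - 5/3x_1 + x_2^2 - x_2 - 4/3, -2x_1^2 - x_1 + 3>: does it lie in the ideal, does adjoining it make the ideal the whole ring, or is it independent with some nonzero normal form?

First compute the reduced Gröbner basis of I by Buchberger's algorithm.
f_1 = x_1^2 - 5/3x_1 + x_2^2 - x_2 - 4/3, LT = x_1^2.
f_2 = -2x_1^2 - x_1 + 3, LT = x_1^2.

S(f_1,f_2): lcm = x_1^2. S = -13/6x_1 + x_2^2 - x_2 + 1/6.
  leading term x_1: no divisor's leading term divides it; move -13/6x_1 to the remainder.
  leading term x_2^2: no divisor's leading term divides it; move x_2^2 to the remainder.
  leading term x_2: no divisor's leading term divides it; move -x_2 to the remainder.
  leading term 1: no divisor's leading term divides it; move 1/6 to the remainder.
  remainder -13/6x_1 + x_2^2 - x_2 + 1/6 ≠ 0; add h_3 = -13/6x_1 + x_2^2 - x_2 + 1/6 to the basis.

S(f_1,h_3): lcm = x_1^2. S = 6/13x_1x_2^2 - 6/13x_1x_2 - 62/39x_1 + x_2^2 - x_2 - 4/3.
  leading term x_1x_2^2: subtract (-36/169x_2^2)·h_3 from 6/13x_1x_2^2 - 6/13x_1x_2 - 62/39x_1 + x_2^2 - x_2 - 4/3 → -6/13x_1x_2 - 62/39x_1 + 36/169x_2^4 - 36/169x_2^3 + 175/169x_2^2 - x_2 - 4/3
  leading term x_1x_2: subtract (36/169x_2)·h_3 from -6/13x_1x_2 - 62/39x_1 + 36/169x_2^4 - 36/169x_2^3 + 175/169x_2^2 - x_2 - 4/3 → -62/39x_1 + 36/169x_2^4 - 72/169x_2^3 + 211/169x_2^2 - 175/169x_2 - 4/3
  leading term x_1: subtract (124/169)·h_3 from -62/39x_1 + 36/169x_2^4 - 72/169x_2^3 + 211/169x_2^2 - 175/169x_2 - 4/3 → 36/169x_2^4 - 72/169x_2^3 + 87/169x_2^2 - 51/169x_2 - 246/169
  leading term x_2^4: no divisor's leading term divides it; move 36/169x_2^4 to the remainder.
  leading term x_2^3: no divisor's leading term divides it; move -72/169x_2^3 to the remainder.
  leading term x_2^2: no divisor's leading term divides it; move 87/169x_2^2 to the remainder.
  leading term x_2: no divisor's leading term divides it; move -51/169x_2 to the remainder.
  leading term 1: no divisor's leading term divides it; move -246/169 to the remainder.
  remainder 36/169x_2^4 - 72/169x_2^3 + 87/169x_2^2 - 51/169x_2 - 246/169 ≠ 0; add h_4 = 36/169x_2^4 - 72/169x_2^3 + 87/169x_2^2 - 51/169x_2 - 246/169 to the basis.

The other S-polynomials (S(f_2,h_3), S(f_1,h_4), S(f_2,h_4), S(h_3,h_4)) all reduce to 0 modulo the current basis, so we have a Gröbner basis.
Inter-reduce: drop elements whose leading term is divisible by another's, tail-reduce, and make monic.
Reduced Gröbner basis: {x_1 - 6/13x_2^2 + 6/13x_2 - 1/13, x_2^4 - 2x_2^3 + 29/12x_2^2 - 17/12x_2 - 41/6}.
Label its elements g_1 = x_1 - 6/13x_2^2 + 6/13x_2 - 1/13, g_2 = x_2^4 - 2x_2^3 + 29/12x_2^2 - 17/12x_2 - 41/6.

Reduce p = -10x_1x_2 + 4x_1 + 60/13x_2^3 - 84/13x_2^2 - 96/13x_2 - 17/13 modulo G:
  leading term x_1x_2: subtract (-10x_2)·g_1 from -10x_1x_2 + 4x_1 + 60/13x_2^3 - 84/13x_2^2 - 96/13x_2 - 17/13 → 4x_1 - 24/13x_2^2 - 106/13x_2 - 17/13
  leading term x_1: subtract (4)·g_1 from 4x_1 - 24/13x_2^2 - 106/13x_2 - 17/13 → -10x_2 - 1
  leading term x_2: no divisor's leading term divides it; move -10x_2 to the remainder.
  leading term 1: no divisor's leading term divides it; move -1 to the remainder.
  normal form = -10x_2 - 1.
The normal form is nonzero, so p ∉ I. Since p minus its normal form lies in I, I + (p) = I + (r) where r = -10x_2 - 1; decide whether this ideal is the whole ring.
Run Buchberger on G together with r (pairs among the g_i already reduce to 0 since G is a Gröbner basis):
g_1 = x_1 - 6/13x_2^2 + 6/13x_2 - 1/13, LT = x_1.
g_2 = x_2^4 - 2x_2^3 + 29/12x_2^2 - 17/12x_2 - 41/6, LT = x_2^4.
r = -10x_2 - 1, LT = x_2.

S(g_2,r): lcm = x_2^4. S = -21/10x_2^3 + 29/12x_2^2 - 17/12x_2 - 41/6.
  leading term x_2^3: subtract (21/100x_2^2)·r from -21/10x_2^3 + 29/12x_2^2 - 17/12x_2 - 41/6 → 197/75x_2^2 - 17/12x_2 - 41/6
  leading term x_2^2: subtract (-197/750x_2)·r from 197/75x_2^2 - 17/12x_2 - 41/6 → -2519/1500x_2 - 41/6
  leading term x_2: subtract (2519/15000)·r from -2519/1500x_2 - 41/6 → -33327/5000
  leading term 1: no divisor's leading term divides it; move -33327/5000 to the remainder.
  remainder -33327/5000 ≠ 0; add m_4 = -33327/5000 to the basis.

The other S-polynomials (S(g_1,g_2), S(g_1,r), S(g_1,m_4), S(g_2,m_4), S(r,m_4)) all reduce to 0 modulo the current basis, so we have a Gröbner basis.
Inter-reduce: drop elements whose leading term is divisible by another's, tail-reduce, and make monic.
Reduced Gröbner basis: {1}.
The reduced Gröbner basis of I + (p) is {1}: the ideal is the whole ring, so the enlarged system has no common solution — adjoining p is inconsistent.

Ideal membership is decidable via reduction modulo a Gröbner basis.

Adjoining -10x_1x_2 + 4x_1 + 60/13x_2^3 - 84/13x_2^2 - 96/13x_2 - 17/13 makes the ideal the whole ring: the system is inconsistent.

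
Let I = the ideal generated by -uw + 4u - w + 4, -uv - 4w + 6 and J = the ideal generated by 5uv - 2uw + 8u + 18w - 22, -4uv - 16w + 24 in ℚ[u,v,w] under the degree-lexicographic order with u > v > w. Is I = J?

Equality of ideals is decidable: compute both reduced Gröbner bases (unique for the ordering) and check whether they agree.
Buchberger on the first generating set:
f_1 = -uw + 4u - w + 4, LT = uw.
f_2 = -uv - 4w + 6, LT = uv.

S(f_1,f_2): lcm = uvw. S = -4uv + vw - 4w² - 4v + 6w.
  leading term uv: subtract (4)·f_2 from -4uv + vw - 4w² - 4v + 6w → vw - 4w² - 4v + 22w - 24
  leading term vw: no divisor's leading term divides it; move vw to the remainder.
  leading term w²: no divisor's leading term divides it; move -4w² to the remainder.
  leading term v: no divisor's leading term divides it; move -4v to the remainder.
  leading term w: no divisor's leading term divides it; move 22w to the remainder.
  leading term 1: no divisor's leading term divides it; move -24 to the remainder.
  remainder vw - 4w² - 4v + 22w - 24 ≠ 0; add g_3 = vw - 4w² - 4v + 22w - 24 to the basis.

The other S-polynomials (S(f_1,g_3), S(f_2,g_3)) all reduce to 0 modulo the current basis, so we have a Gröbner basis.
Inter-reduce: drop elements whose leading term is divisible by another's, tail-reduce, and make monic.
Reduced Gröbner basis: {uv + 4w - 6, uw - 4u + w - 4, vw - 4w² - 4v + 22w - 24}.

Buchberger on the second generating set:
h_1 = 5uv - 2uw + 8u + 18w - 22, LT = uv.
h_2 = -4uv - 16w + 24, LT = uv.

S(h_1,h_2): lcm = uv. S = -⅖uw + 8/5u - ⅖w + 8/5.
  leading term uw: no divisor's leading term divides it; move -⅖uw to the remainder.
  leading term u: no divisor's leading term divides it; move 8/5u to the remainder.
  leading term w: no divisor's leading term divides it; move -⅖w to the remainder.
  leading term 1: no divisor's leading term divides it; move 8/5 to the remainder.
  remainder -⅖uw + 8/5u - ⅖w + 8/5 ≠ 0; add k_3 = -⅖uw + 8/5u - ⅖w + 8/5 to the basis.

S(h_1,k_3): lcm = uvw. S = -⅖uw² + 4uv + 8/5uw - vw + 18/5w² + 4v - 22/5w.
  leading term uw²: subtract (w)·k_3 from -⅖uw² + 4uv + 8/5uw - vw + 18/5w² + 4v - 22/5w → 4uv - vw + 4w² + 4v - 6w
  leading term uv: subtract (⅘)·h_1 from 4uv - vw + 4w² + 4v - 6w → 8/5uw - vw + 4w² - 32/5u + 4v - 102/5w + 88/5
  leading term uw: subtract (-4)·k_3 from 8/5uw - vw + 4w² - 32/5u + 4v - 102/5w + 88/5 → -vw + 4w² + 4v - 22w + 24
  leading term vw: no divisor's leading term divides it; move -vw to the remainder.
  leading term w²: no divisor's leading term divides it; move 4w² to the remainder.
  leading term v: no divisor's leading term divides it; move 4v to the remainder.
  leading term w: no divisor's leading term divides it; move -22w to the remainder.
  leading term 1: no divisor's leading term divides it; move 24 to the remainder.
  remainder -vw + 4w² + 4v - 22w + 24 ≠ 0; add k_4 = -vw + 4w² + 4v - 22w + 24 to the basis.

The other S-polynomials (S(h_2,k_3), S(h_1,k_4), S(h_2,k_4), S(k_3,k_4)) all reduce to 0 modulo the current basis, so we have a Gröbner basis.
Inter-reduce: drop elements whose leading term is divisible by another's, tail-reduce, and make monic.
Reduced Gröbner basis: {uv + 4w - 6, uw - 4u + w - 4, vw - 4w² - 4v + 22w - 24}.

Same reduced basis, so the two generating sets span the same ideal.

Yes, the ideals are equal.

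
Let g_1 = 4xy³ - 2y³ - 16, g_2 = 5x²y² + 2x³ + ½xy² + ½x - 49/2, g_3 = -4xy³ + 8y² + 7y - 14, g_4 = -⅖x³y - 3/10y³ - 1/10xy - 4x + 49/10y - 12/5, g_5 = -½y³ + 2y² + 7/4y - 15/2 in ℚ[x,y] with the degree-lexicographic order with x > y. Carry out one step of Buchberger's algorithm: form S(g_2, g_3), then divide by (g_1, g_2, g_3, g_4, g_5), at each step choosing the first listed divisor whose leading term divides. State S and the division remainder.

lcm(LM(g_2), LM(g_3)) = x²y³.
S = (lcm/LT(g_2))·g_2 − (lcm/LT(g_3))·g_3 = ⅖x³y + 1/10xy³ + 2xy² + 37/20xy - 7/2x - 49/10y.
Reduce S modulo (g_1, g_2, g_3, g_4, g_5) in that order:
  leading term x³y: subtract (-1)·g_4 from ⅖x³y + 1/10xy³ + 2xy² + 37/20xy - 7/2x - 49/10y → 1/10xy³ + 2xy² - 3/10y³ + 7/4xy - 15/2x - 12/5
  leading term xy³: subtract (1/40)·g_1 from 1/10xy³ + 2xy² - 3/10y³ + 7/4xy - 15/2x - 12/5 → 2xy² - ¼y³ + 7/4xy - 15/2x - 2
  leading term xy²: no divisor's leading term divides it; move 2xy² to the remainder.
  leading term y³: subtract (½)·g_5 from -¼y³ + 7/4xy - 15/2x - 2 → 7/4xy - y² - 15/2x - ⅞y + 7/4
  leading term xy: no divisor's leading term divides it; move 7/4xy to the remainder.
  leading term y²: no divisor's leading term divides it; move -y² to the remainder.
  leading term x: no divisor's leading term divides it; move -15/2x to the remainder.
  leading term y: no divisor's leading term divides it; move -⅞y to the remainder.
  leading term 1: no divisor's leading term divides it; move 7/4 to the remainder.
The remainder 2xy² + 7/4xy - y² - 15/2x - ⅞y + 7/4 is nonzero, so it would be added as the next basis element.
An S-polynomial is built so that the two leading terms cancel; whether anything survives reduction is exactly the Gröbner-basis criterion.

S(g_2, g_3) = ⅖x³y + 1/10xy³ + 2xy² + 37/20xy - 7/2x - 49/10y; remainder on division = 2xy² + 7/4xy - y² - 15/2x - ⅞y + 7/4.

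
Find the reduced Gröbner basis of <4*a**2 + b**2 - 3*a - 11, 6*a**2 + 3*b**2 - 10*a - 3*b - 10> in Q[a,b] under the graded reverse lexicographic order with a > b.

G = {a**2 + 1/6*a + 1/2*b - 23/6, b**2 - 11/3*a - 2*b + 13/3}

f_1 = 4*a**2 + b**2 - 3*a - 11, LT = a**2.
f_2 = 6*a**2 + 3*b**2 - 10*a - 3*b - 10, LT = a**2.

S(f_1,f_2): lcm = a**2. S = -1/4*b**2 + 11/12*a + 1/2*b - 13/12.
  leading term b**2: no divisor's leading term divides it; move -1/4*b**2 to the remainder.
  leading term a: no divisor's leading term divides it; move 11/12*a to the remainder.
  leading term b: no divisor's leading term divides it; move 1/2*b to the remainder.
  leading term 1: no divisor's leading term divides it; move -13/12 to the remainder.
  remainder -1/4*b**2 + 11/12*a + 1/2*b - 13/12 ≠ 0; add g_3 = -1/4*b**2 + 11/12*a + 1/2*b - 13/12 to the basis.

S(f_1,g_3): leading monomials are coprime, so the S-polynomial reduces to 0 (Buchberger's first criterion).
S(f_2,g_3): leading monomials are coprime, so the S-polynomial reduces to 0 (Buchberger's first criterion).
Every S-polynomial of the final basis reduces to 0, so we have a Gröbner basis.
Inter-reduce: drop elements whose leading term is divisible by another's, tail-reduce, and make monic.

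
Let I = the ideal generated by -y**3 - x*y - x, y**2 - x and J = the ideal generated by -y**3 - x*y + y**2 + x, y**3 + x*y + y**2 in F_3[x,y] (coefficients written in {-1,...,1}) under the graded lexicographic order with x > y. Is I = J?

Equality of ideals is decidable: compute both reduced Gröbner bases (unique for the ordering) and check whether they agree.
Buchberger on the first generating set:
f_1 = -y**3 - x*y - x, LT = y**3.
f_2 = y**2 - x, LT = y**2.

S(f_1,f_2): lcm = y**3. S = -x*y + x.
  reduce S modulo (f_1, f_2):
  remainder -x*y + x ≠ 0; add g_3 = -x*y + x to the basis.

S(f_2,g_3): lcm = x*y**2. S = -x**2 + x*y.
  reduce S modulo (f_1, f_2, g_3):
  remainder -x**2 + x ≠ 0; add g_4 = -x**2 + x to the basis.

The other S-polynomials (S(f_1,g_3), S(f_1,g_4), S(f_2,g_4), S(g_3,g_4)) all reduce to 0 modulo the current basis, so we have a Gröbner basis.
Inter-reduce: drop elements whose leading term is divisible by another's, tail-reduce, and make monic.
Reduced Gröbner basis: {x**2 - x, x*y - x, y**2 - x}.

Buchberger on the second generating set:
h_1 = -y**3 - x*y + y**2 + x, LT = y**3.
h_2 = y**3 + x*y + y**2, LT = y**3.

S(h_1,h_2): lcm = y**3. S = y**2 - x.
  reduce S modulo (h_1, h_2):
  remainder y**2 - x ≠ 0; add k_3 = y**2 - x to the basis.

S(h_1,k_3): lcm = y**3. S = -x*y - y**2 - x.
  reduce S modulo (h_1, h_2, k_3):
  remainder -x*y + x ≠ 0; add k_4 = -x*y + x to the basis.

S(k_3,k_4): lcm = x*y**2. S = -x**2 + x*y.
  reduce S modulo (h_1, h_2, k_3, k_4):
  remainder -x**2 + x ≠ 0; add k_5 = -x**2 + x to the basis.

The other S-polynomials (S(h_2,k_3), S(h_1,k_4), S(h_2,k_4), S(h_1,k_5), S(h_2,k_5), S(k_3,k_5), S(k_4,k_5)) all reduce to 0 modulo the current basis, so we have a Gröbner basis.
Inter-reduce: drop elements whose leading term is divisible by another's, tail-reduce, and make monic.
Reduced Gröbner basis: {x**2 - x, x*y - x, y**2 - x}.

These coincide, so the ideals are equal.

Yes, the ideals are equal.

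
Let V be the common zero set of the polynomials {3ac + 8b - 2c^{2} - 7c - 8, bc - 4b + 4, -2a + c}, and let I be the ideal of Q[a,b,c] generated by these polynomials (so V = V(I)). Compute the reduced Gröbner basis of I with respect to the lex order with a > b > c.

G = {a - \tfrac{1}{2}c, b - \tfrac{1}{16}c^{2} - \tfrac{7}{8}c - 1, c^{3} + 10c^{2} - 40c}

This is the nonlinear analogue of row-reducing a linear system.

f_1 = 3ac + 8b - 2c^{2} - 7c - 8, LT = ac.
f_2 = bc - 4b + 4, LT = bc.
f_3 = -2a + c, LT = a.

S(f_1,f_2): lcm = abc. S = 4ab - 4a + \tfrac{8}{3}b^{2} - \tfrac{2}{3}bc^{2} - \tfrac{7}{3}bc - \tfrac{8}{3}b.
  leading term ab: subtract (-2b)·f_3 from 4ab - 4a + \tfrac{8}{3}b^{2} - \tfrac{2}{3}bc^{2} - \tfrac{7}{3}bc - \tfrac{8}{3}b → -4a + \tfrac{8}{3}b^{2} - \tfrac{2}{3}bc^{2} - \tfrac{1}{3}bc - \tfrac{8}{3}b
  leading term a: subtract (2)·f_3 from -4a + \tfrac{8}{3}b^{2} - \tfrac{2}{3}bc^{2} - \tfrac{1}{3}bc - \tfrac{8}{3}b → \tfrac{8}{3}b^{2} - \tfrac{2}{3}bc^{2} - \tfrac{1}{3}bc - \tfrac{8}{3}b - 2c
  leading term b^{2}: no divisor's leading term divides it; move \tfrac{8}{3}b^{2} to the remainder.
  leading term bc^{2}: subtract (-\tfrac{2}{3}c)·f_2 from -\tfrac{2}{3}bc^{2} - \tfrac{1}{3}bc - \tfrac{8}{3}b - 2c → -3bc - \tfrac{8}{3}b + \tfrac{2}{3}c
  leading term bc: subtract (-3)·f_2 from -3bc - \tfrac{8}{3}b + \tfrac{2}{3}c → -\tfrac{44}{3}b + \tfrac{2}{3}c + 12
  leading term b: no divisor's leading term divides it; move -\tfrac{44}{3}b to the remainder.
  leading term c: no divisor's leading term divides it; move \tfrac{2}{3}c to the remainder.
  leading term 1: no divisor's leading term divides it; move 12 to the remainder.
  remainder \tfrac{8}{3}b^{2} - \tfrac{44}{3}b + \tfrac{2}{3}c + 12 ≠ 0; add g_4 = \tfrac{8}{3}b^{2} - \tfrac{44}{3}b + \tfrac{2}{3}c + 12 to the basis.

S(f_1,f_3): lcm = ac. S = \tfrac{8}{3}b - \tfrac{1}{6}c^{2} - \tfrac{7}{3}c - \tfrac{8}{3}.
  leading term b: no divisor's leading term divides it; move \tfrac{8}{3}b to the remainder.
  leading term c^{2}: no divisor's leading term divides it; move -\tfrac{1}{6}c^{2} to the remainder.
  leading term c: no divisor's leading term divides it; move -\tfrac{7}{3}c to the remainder.
  leading term 1: no divisor's leading term divides it; move -\tfrac{8}{3} to the remainder.
  remainder \tfrac{8}{3}b - \tfrac{1}{6}c^{2} - \tfrac{7}{3}c - \tfrac{8}{3} ≠ 0; add g_5 = \tfrac{8}{3}b - \tfrac{1}{6}c^{2} - \tfrac{7}{3}c - \tfrac{8}{3} to the basis.

S(f_2,g_5): lcm = bc. S = -4b + \tfrac{1}{16}c^{3} + \tfrac{7}{8}c^{2} + c + 4.
  leading term b: subtract (-\tfrac{3}{2})·g_5 from -4b + \tfrac{1}{16}c^{3} + \tfrac{7}{8}c^{2} + c + 4 → \tfrac{1}{16}c^{3} + \tfrac{5}{8}c^{2} - \tfrac{5}{2}c
  leading term c^{3}: no divisor's leading term divides it; move \tfrac{1}{16}c^{3} to the remainder.
  leading term c^{2}: no divisor's leading term divides it; move \tfrac{5}{8}c^{2} to the remainder.
  leading term c: no divisor's leading term divides it; move -\tfrac{5}{2}c to the remainder.
  remainder \tfrac{1}{16}c^{3} + \tfrac{5}{8}c^{2} - \tfrac{5}{2}c ≠ 0; add g_6 = \tfrac{1}{16}c^{3} + \tfrac{5}{8}c^{2} - \tfrac{5}{2}c to the basis.

The other S-polynomials (S(f_2,f_3), S(f_1,g_4), S(f_2,g_4), S(f_3,g_4), S(f_1,g_5), S(f_3,g_5), S(g_4,g_5), S(f_1,g_6), S(f_2,g_6), S(f_3,g_6), S(g_4,g_6), S(g_5,g_6)) all reduce to 0 modulo the current basis, so we have a Gröbner basis.
Inter-reduce: drop elements whose leading term is divisible by another's, tail-reduce, and make monic.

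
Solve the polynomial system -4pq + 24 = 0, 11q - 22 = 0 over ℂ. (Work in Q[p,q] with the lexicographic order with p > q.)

{(3, 2)}

Compute a lex Gröbner basis by Buchberger's algorithm.
f_1 = -4pq + 24, LT = pq.
f_2 = 11q - 22, LT = q.

S(f_1,f_2): lcm = pq. S = 2p - 6.
  leading term p: no divisor's leading term divides it; move 2p to the remainder.
  leading term 1: no divisor's leading term divides it; move -6 to the remainder.
  remainder 2p - 6 ≠ 0; add h_3 = 2p - 6 to the basis.

The other S-polynomials (S(f_1,h_3), S(f_2,h_3)) all reduce to 0 modulo the current basis, so we have a Gröbner basis.
Inter-reduce: drop elements whose leading term is divisible by another's, tail-reduce, and make monic.
Reduced Gröbner basis: {p - 3, q - 2}.

Since the basis is lex-ordered, q - 2 is univariate in q. Its roots are {2}. Back-substituting each root into the other basis elements fixes the other coordinates.
  q = 2: the earlier basis element becomes p - 3 = 0, giving p = 3 — point (3, 2).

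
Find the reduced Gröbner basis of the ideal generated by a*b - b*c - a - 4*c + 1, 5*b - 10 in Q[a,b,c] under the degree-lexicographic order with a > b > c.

G = {a - 6*c + 1, b - 2}

f_1 = a*b - b*c - a - 4*c + 1, LT = a*b.
f_2 = 5*b - 10, LT = b.

S(f_1,f_2): lcm = a*b. S = -b*c + a - 4*c + 1.
  reduce S modulo (f_1, f_2):
  remainder a - 6*c + 1 ≠ 0; add g_3 = a - 6*c + 1 to the basis.

The other S-polynomials (S(f_1,g_3), S(f_2,g_3)) all reduce to 0 modulo the current basis, so we have a Gröbner basis.
Inter-reduce: drop elements whose leading term is divisible by another's, tail-reduce, and make monic.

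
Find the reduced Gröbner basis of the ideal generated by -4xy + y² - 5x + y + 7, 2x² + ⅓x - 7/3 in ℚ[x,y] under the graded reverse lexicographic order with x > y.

G = {y³ + 17/12y² + 117/4x - 45/4y - 245/12, x² + ⅙x - 7/6, xy - ¼y² + 5/4x - ¼y - 7/4}

f_1 = -4xy + y² - 5x + y + 7, LT = xy.
f_2 = 2x² + ⅓x - 7/3, LT = x².

S(f_1,f_2): lcm = x²y. S = -¼xy² + 5/4x² - 5/12xy - 7/4x + 7/6y.
  leading term xy²: subtract (1/16y)·f_1 from -¼xy² + 5/4x² - 5/12xy - 7/4x + 7/6y → -1/16y³ + 5/4x² - 5/48xy - 1/16y² - 7/4x + 35/48y
  leading term y³: no divisor's leading term divides it; move -1/16y³ to the remainder.
  leading term x²: subtract (⅝)·f_2 from 5/4x² - 5/48xy - 1/16y² - 7/4x + 35/48y → -5/48xy - 1/16y² - 47/24x + 35/48y + 35/24
  leading term xy: subtract (5/192)·f_1 from -5/48xy - 1/16y² - 47/24x + 35/48y + 35/24 → -17/192y² - 117/64x + 45/64y + 245/192
  leading term y²: no divisor's leading term divides it; move -17/192y² to the remainder.
  leading term x: no divisor's leading term divides it; move -117/64x to the remainder.
  leading term y: no divisor's leading term divides it; move 45/64y to the remainder.
  leading term 1: no divisor's leading term divides it; move 245/192 to the remainder.
  remainder -1/16y³ - 17/192y² - 117/64x + 45/64y + 245/192 ≠ 0; add g_3 = -1/16y³ - 17/192y² - 117/64x + 45/64y + 245/192 to the basis.

The other S-polynomials (S(f_1,g_3), S(f_2,g_3)) all reduce to 0 modulo the current basis, so we have a Gröbner basis.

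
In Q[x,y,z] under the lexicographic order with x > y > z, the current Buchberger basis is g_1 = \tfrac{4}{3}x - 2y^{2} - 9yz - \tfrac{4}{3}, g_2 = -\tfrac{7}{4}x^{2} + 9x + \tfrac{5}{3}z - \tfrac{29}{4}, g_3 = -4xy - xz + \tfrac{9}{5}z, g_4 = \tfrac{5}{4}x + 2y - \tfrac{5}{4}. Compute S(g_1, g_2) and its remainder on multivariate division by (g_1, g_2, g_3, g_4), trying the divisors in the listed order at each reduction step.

S(g_1, g_2) = -\tfrac{3}{2}xy^{2} - \tfrac{27}{4}xyz + \tfrac{29}{7}x + \tfrac{20}{21}z - \tfrac{29}{7}; remainder on division = -\tfrac{9}{4}y^{4} - \tfrac{81}{4}y^{3}z - \tfrac{729}{16}y^{2}z^{2} + \tfrac{33}{7}y^{2} + \tfrac{297}{14}yz + \tfrac{20}{21}z.

lcm(LM(g_1), LM(g_2)) = x^{2}.
S = (lcm/LT(g_1))·g_1 − (lcm/LT(g_2))·g_2 = -\tfrac{3}{2}xy^{2} - \tfrac{27}{4}xyz + \tfrac{29}{7}x + \tfrac{20}{21}z - \tfrac{29}{7}.
Reduce S modulo (g_1, g_2, g_3, g_4) in that order:
  leading term xy^{2}: subtract (-\tfrac{9}{8}y^{2})·g_1 from -\tfrac{3}{2}xy^{2} - \tfrac{27}{4}xyz + \tfrac{29}{7}x + \tfrac{20}{21}z - \tfrac{29}{7} → -\tfrac{27}{4}xyz + \tfrac{29}{7}x - \tfrac{9}{4}y^{4} - \tfrac{81}{8}y^{3}z - \tfrac{3}{2}y^{2} + \tfrac{20}{21}z - \tfrac{29}{7}
  leading term xyz: subtract (-\tfrac{81}{16}yz)·g_1 from -\tfrac{27}{4}xyz + \tfrac{29}{7}x - \tfrac{9}{4}y^{4} - \tfrac{81}{8}y^{3}z - \tfrac{3}{2}y^{2} + \tfrac{20}{21}z - \tfrac{29}{7} → \tfrac{29}{7}x - \tfrac{9}{4}y^{4} - \tfrac{81}{4}y^{3}z - \tfrac{729}{16}y^{2}z^{2} - \tfrac{3}{2}y^{2} - \tfrac{27}{4}yz + \tfrac{20}{21}z - \tfrac{29}{7}
  leading term x: subtract (\tfrac{87}{28})·g_1 from \tfrac{29}{7}x - \tfrac{9}{4}y^{4} - \tfrac{81}{4}y^{3}z - \tfrac{729}{16}y^{2}z^{2} - \tfrac{3}{2}y^{2} - \tfrac{27}{4}yz + \tfrac{20}{21}z - \tfrac{29}{7} → -\tfrac{9}{4}y^{4} - \tfrac{81}{4}y^{3}z - \tfrac{729}{16}y^{2}z^{2} + \tfrac{33}{7}y^{2} + \tfrac{297}{14}yz + \tfrac{20}{21}z
  leading term y^{4}: no divisor's leading term divides it; move -\tfrac{9}{4}y^{4} to the remainder.
  leading term y^{3}z: no divisor's leading term divides it; move -\tfrac{81}{4}y^{3}z to the remainder.
  leading term y^{2}z^{2}: no divisor's leading term divides it; move -\tfrac{729}{16}y^{2}z^{2} to the remainder.
  leading term y^{2}: no divisor's leading term divides it; move \tfrac{33}{7}y^{2} to the remainder.
  leading term yz: no divisor's leading term divides it; move \tfrac{297}{14}yz to the remainder.
  leading term z: no divisor's leading term divides it; move \tfrac{20}{21}z to the remainder.
The remainder -\tfrac{9}{4}y^{4} - \tfrac{81}{4}y^{3}z - \tfrac{729}{16}y^{2}z^{2} + \tfrac{33}{7}y^{2} + \tfrac{297}{14}yz + \tfrac{20}{21}z is nonzero, so it would be added as the next basis element.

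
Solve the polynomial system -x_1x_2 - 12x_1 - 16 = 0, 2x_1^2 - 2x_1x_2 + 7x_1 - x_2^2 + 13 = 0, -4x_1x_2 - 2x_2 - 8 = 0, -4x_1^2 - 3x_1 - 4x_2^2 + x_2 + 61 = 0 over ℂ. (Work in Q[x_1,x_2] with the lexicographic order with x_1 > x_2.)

Compute a lex Gröbner basis by Buchberger's algorithm.
f_1 = -x_1x_2 - 12x_1 - 16, LT = x_1x_2.
f_2 = 2x_1^2 - 2x_1x_2 + 7x_1 - x_2^2 + 13, LT = x_1^2.
f_3 = -4x_1x_2 - 2x_2 - 8, LT = x_1x_2.
f_4 = -4x_1^2 - 3x_1 - 4x_2^2 + x_2 + 61, LT = x_1^2.

S(f_1,f_2): lcm = x_1^2x_2. S = 12x_1^2 + x_1x_2^2 - 7/2x_1x_2 + 16x_1 + 1/2x_2^3 - 13/2x_2.
  reduce S modulo (f_1, f_2, f_3, f_4):
  remainder 16x_1 + 1/2x_2^3 + 6x_2^2 - 45/2x_2 - 22 ≠ 0; add h_5 = 16x_1 + 1/2x_2^3 + 6x_2^2 - 45/2x_2 - 22 to the basis.

S(f_1,f_3): lcm = x_1x_2. S = 12x_1 - 1/2x_2 + 14.
  reduce S modulo (f_1, f_2, f_3, f_4, h_5):
  remainder -3/8x_2^3 - 9/2x_2^2 + 131/8x_2 + 61/2 ≠ 0; add h_6 = -3/8x_2^3 - 9/2x_2^2 + 131/8x_2 + 61/2 to the basis.

S(f_1,f_4): lcm = x_1^2x_2. S = 12x_1^2 - 3/4x_1x_2 + 16x_1 - x_2^3 + 1/4x_2^2 + 61/4x_2.
  reduce S modulo (f_1, f_2, f_3, f_4, h_5, h_6):
  remainder 73/4x_2^2 - 281/8x_2 - 303/2 ≠ 0; add h_7 = 73/4x_2^2 - 281/8x_2 - 303/2 to the basis.

S(f_2,f_3): lcm = x_1^2x_2. S = -x_1x_2^2 + 3x_1x_2 - 2x_1 - 1/2x_2^3 + 13/2x_2.
  reduce S modulo (f_1, f_2, f_3, f_4, h_5, h_6, h_7):
  remainder 4057/876x_2 - 4057/219 ≠ 0; add h_8 = 4057/876x_2 - 4057/219 to the basis.

The other S-polynomials (S(f_2,f_4), S(f_3,f_4), S(f_1,h_5), S(f_2,h_5), S(f_3,h_5), S(f_4,h_5), S(f_1,h_6), S(f_2,h_6), S(f_3,h_6), S(f_4,h_6), S(h_5,h_6), S(f_1,h_7), S(f_2,h_7), S(f_3,h_7), S(f_4,h_7), S(h_5,h_7), S(h_6,h_7), S(f_1,h_8), S(f_2,h_8), S(f_3,h_8), S(f_4,h_8), S(h_5,h_8), S(h_6,h_8), S(h_7,h_8)) all reduce to 0 modulo the current basis, so we have a Gröbner basis.
Inter-reduce: drop elements whose leading term is divisible by another's, tail-reduce, and make monic.
Reduced Gröbner basis: {x_1 + 1, x_2 - 4}.

Since the basis is lex-ordered, x_2 - 4 is univariate in x_2. Its roots are {4}. Back-substituting each root into the other basis elements fixes the other coordinates.
  x_2 = 4: the earlier basis element becomes x_1 + 1 = 0, giving x_1 = -1 — point (-1, 4).

{(-1, 4)}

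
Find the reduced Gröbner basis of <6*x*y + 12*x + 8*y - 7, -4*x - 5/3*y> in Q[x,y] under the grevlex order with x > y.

G = {y**2 - 6/5*y + 14/5, x + 5/12*y}

f_1 = 6*x*y + 12*x + 8*y - 7, LT = x*y.
f_2 = -4*x - 5/3*y, LT = x.

S(f_1,f_2): lcm = x*y. S = -5/12*y**2 + 2*x + 4/3*y - 7/6.
  leading term y**2: no divisor's leading term divides it; move -5/12*y**2 to the remainder.
  leading term x: subtract (-1/2)·f_2 from 2*x + 4/3*y - 7/6 → 1/2*y - 7/6
  leading term y: no divisor's leading term divides it; move 1/2*y to the remainder.
  leading term 1: no divisor's leading term divides it; move -7/6 to the remainder.
  remainder -5/12*y**2 + 1/2*y - 7/6 ≠ 0; add g_3 = -5/12*y**2 + 1/2*y - 7/6 to the basis.

The other S-polynomials (S(f_1,g_3), S(f_2,g_3)) all reduce to 0 modulo the current basis, so we have a Gröbner basis.
Inter-reduce: drop elements whose leading term is divisible by another's, tail-reduce, and make monic.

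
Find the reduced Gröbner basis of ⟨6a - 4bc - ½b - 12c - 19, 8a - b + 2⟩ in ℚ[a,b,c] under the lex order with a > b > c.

G = {a - ⅛b + ¼, bc - 1/16b + 3c + 41/8}

f_1 = 6a - 4bc - ½b - 12c - 19, LT = a.
f_2 = 8a - b + 2, LT = a.

S(f_1,f_2): lcm = a. S = -⅔bc + 1/24b - 2c - 41/12.
  leading term bc: no divisor's leading term divides it; move -⅔bc to the remainder.
  leading term b: no divisor's leading term divides it; move 1/24b to the remainder.
  leading term c: no divisor's leading term divides it; move -2c to the remainder.
  leading term 1: no divisor's leading term divides it; move -41/12 to the remainder.
  remainder -⅔bc + 1/24b - 2c - 41/12 ≠ 0; add g_3 = -⅔bc + 1/24b - 2c - 41/12 to the basis.

The other S-polynomials (S(f_1,g_3), S(f_2,g_3)) all reduce to 0 modulo the current basis, so we have a Gröbner basis.
Inter-reduce: drop elements whose leading term is divisible by another's, tail-reduce, and make monic.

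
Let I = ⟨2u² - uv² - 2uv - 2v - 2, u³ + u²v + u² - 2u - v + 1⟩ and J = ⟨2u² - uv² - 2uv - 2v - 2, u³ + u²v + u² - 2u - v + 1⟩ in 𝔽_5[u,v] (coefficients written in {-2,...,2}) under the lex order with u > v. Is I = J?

For a fixed monomial order, each ideal has a unique reduced Gröbner basis; comparing bases decides equality.
Buchberger on the first generating set:
f_1 = 2u² - uv² - 2uv - 2v - 2, LT = u².
f_2 = u³ + u²v + u² - 2u - v + 1, LT = u³.

S(f_1,f_2): lcm = u³. S = 2u²v² - 2u²v - u² - uv + u + v - 1.
  reduce S modulo (f_1, f_2):
  remainder uv⁴ + uv³ - 2uv + u + 2v³ - 2v - 2 ≠ 0; add g_3 = uv⁴ + uv³ - 2uv + u + 2v³ - 2v - 2 to the basis.

S(f_1,g_3): lcm = u²v⁴. S = -u²v³ + 2u²v - u² + 2uv⁶ - uv⁵ - 2uv³ + 2uv + 2u - v⁵ - v⁴.
  reduce S modulo (f_1, f_2, g_3):
  remainder -2uv³ + 2uv + 2u - 2v³ - v² - v - 1 ≠ 0; add g_4 = -2uv³ + 2uv + 2u - 2v³ - v² - v - 1 to the basis.

S(f_2,g_3): lcm = u³v⁴. S = -u³v³ + 2u³v - u³ + u²v⁵ + u²v⁴ - 2u²v³ + 2u²v + 2u² - 2uv⁴ - v⁵ + v⁴.
  reduce S modulo (f_1, f_2, g_3, g_4):
  remainder uv² - 2uv - 2u - v⁵ + 2v⁴ + v³ - 2v² - v + 2 ≠ 0; add g_5 = uv² - 2uv - 2u - v⁵ + 2v⁴ + v³ - 2v² - v + 2 to the basis.

S(f_2,g_4): lcm = u³v³. S = u³v + u³ + u²v⁴ + 2u²v² + 2u²v + 2u² - 2uv³ - v⁴ + v³.
  reduce S modulo (f_1, f_2, g_3, g_4, g_5):
  remainder 2uv - u + v⁵ + 2v⁴ + 2v³ + v² - 2v - 2 ≠ 0; add g_6 = 2uv - u + v⁵ + 2v⁴ + 2v³ + v² - 2v - 2 to the basis.

S(g_3,g_5): lcm = uv⁴. S = -2uv³ + 2uv² - 2uv + u + v⁷ - 2v⁶ - v⁵ + 2v⁴ - 2v³ - 2v² - 2v - 2.
  reduce S modulo (f_1, f_2, g_3, g_4, g_5, g_6):
  remainder -2u + v⁷ - 2v⁶ + v⁵ - 2v⁴ - 2v³ - 2v² + v ≠ 0; add g_7 = -2u + v⁷ - 2v⁶ + v⁵ - 2v⁴ - 2v³ - 2v² + v to the basis.

S(g_4,g_5): lcm = uv³. S = 2uv² + uv - u + v⁶ - 2v⁵ - v⁴ - 2v³ - v² + v - 2.
  reduce S modulo (f_1, f_2, g_3, g_4, g_5, g_6, g_7):
  remainder -v⁷ - 2v⁶ - v⁵ + 2v⁴ - 2v³ + 2v - 1 ≠ 0; add g_8 = -v⁷ - 2v⁶ - v⁵ + 2v⁴ - 2v³ + 2v - 1 to the basis.

The other S-polynomials (S(f_1,g_4), S(g_3,g_4), S(f_1,g_5), S(f_2,g_5), S(f_1,g_6), S(f_2,g_6), S(g_3,g_6), S(g_4,g_6), S(g_5,g_6), S(f_1,g_7), S(f_2,g_7), S(g_3,g_7), S(g_4,g_7), S(g_5,g_7), S(g_6,g_7), S(f_1,g_8), S(f_2,g_8), S(g_3,g_8), S(g_4,g_8), S(g_5,g_8), S(g_6,g_8), S(g_7,g_8)) all reduce to 0 modulo the current basis, so we have a Gröbner basis.
Inter-reduce: drop elements whose leading term is divisible by another's, tail-reduce, and make monic.
Reduced Gröbner basis: {u + 2v⁶ + 2v³ + v² + v - 2, v⁷ + 2v⁶ + v⁵ - 2v⁴ + 2v³ - 2v + 1}.

Buchberger on the second generating set:
h_1 = 2u² - uv² - 2uv - 2v - 2, LT = u².
h_2 = u³ + u²v + u² - 2u - v + 1, LT = u³.

S(h_1,h_2): lcm = u³. S = 2u²v² - 2u²v - u² - uv + u + v - 1.
  reduce S modulo (h_1, h_2):
  remainder uv⁴ + uv³ - 2uv + u + 2v³ - 2v - 2 ≠ 0; add k_3 = uv⁴ + uv³ - 2uv + u + 2v³ - 2v - 2 to the basis.

S(h_1,k_3): lcm = u²v⁴. S = -u²v³ + 2u²v - u² + 2uv⁶ - uv⁵ - 2uv³ + 2uv + 2u - v⁵ - v⁴.
  reduce S modulo (h_1, h_2, k_3):
  remainder -2uv³ + 2uv + 2u - 2v³ - v² - v - 1 ≠ 0; add k_4 = -2uv³ + 2uv + 2u - 2v³ - v² - v - 1 to the basis.

S(h_2,k_3): lcm = u³v⁴. S = -u³v³ + 2u³v - u³ + u²v⁵ + u²v⁴ - 2u²v³ + 2u²v + 2u² - 2uv⁴ - v⁵ + v⁴.
  reduce S modulo (h_1, h_2, k_3, k_4):
  remainder uv² - 2uv - 2u - v⁵ + 2v⁴ + v³ - 2v² - v + 2 ≠ 0; add k_5 = uv² - 2uv - 2u - v⁵ + 2v⁴ + v³ - 2v² - v + 2 to the basis.

S(h_2,k_4): lcm = u³v³. S = u³v + u³ + u²v⁴ + 2u²v² + 2u²v + 2u² - 2uv³ - v⁴ + v³.
  reduce S modulo (h_1, h_2, k_3, k_4, k_5):
  remainder 2uv - u + v⁵ + 2v⁴ + 2v³ + v² - 2v - 2 ≠ 0; add k_6 = 2uv - u + v⁵ + 2v⁴ + 2v³ + v² - 2v - 2 to the basis.

S(k_3,k_5): lcm = uv⁴. S = -2uv³ + 2uv² - 2uv + u + v⁷ - 2v⁶ - v⁵ + 2v⁴ - 2v³ - 2v² - 2v - 2.
  reduce S modulo (h_1, h_2, k_3, k_4, k_5, k_6):
  remainder -2u + v⁷ - 2v⁶ + v⁵ - 2v⁴ - 2v³ - 2v² + v ≠ 0; add k_7 = -2u + v⁷ - 2v⁶ + v⁵ - 2v⁴ - 2v³ - 2v² + v to the basis.

S(k_4,k_5): lcm = uv³. S = 2uv² + uv - u + v⁶ - 2v⁵ - v⁴ - 2v³ - v² + v - 2.
  reduce S modulo (h_1, h_2, k_3, k_4, k_5, k_6, k_7):
  remainder -v⁷ - 2v⁶ - v⁵ + 2v⁴ - 2v³ + 2v - 1 ≠ 0; add k_8 = -v⁷ - 2v⁶ - v⁵ + 2v⁴ - 2v³ + 2v - 1 to the basis.

The other S-polynomials (S(h_1,k_4), S(k_3,k_4), S(h_1,k_5), S(h_2,k_5), S(h_1,k_6), S(h_2,k_6), S(k_3,k_6), S(k_4,k_6), S(k_5,k_6), S(h_1,k_7), S(h_2,k_7), S(k_3,k_7), S(k_4,k_7), S(k_5,k_7), S(k_6,k_7), S(h_1,k_8), S(h_2,k_8), S(k_3,k_8), S(k_4,k_8), S(k_5,k_8), S(k_6,k_8), S(k_7,k_8)) all reduce to 0 modulo the current basis, so we have a Gröbner basis.
Inter-reduce: drop elements whose leading term is divisible by another's, tail-reduce, and make monic.
Reduced Gröbner basis: {u + 2v⁶ + 2v³ + v² + v - 2, v⁷ + 2v⁶ + v⁵ - 2v⁴ + 2v³ - 2v + 1}.

The two bases agree; hence the ideals are identical.

Yes, the ideals are equal.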